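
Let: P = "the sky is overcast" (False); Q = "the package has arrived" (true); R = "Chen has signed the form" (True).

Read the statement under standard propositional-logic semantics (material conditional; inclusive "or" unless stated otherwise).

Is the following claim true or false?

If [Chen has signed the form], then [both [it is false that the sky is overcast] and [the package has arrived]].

True.

Values: R=T, P=F, Q=T.
In symbols: R → (¬P ∧ Q)

¬P = ¬F = T
¬P ∧ Q = T ∧ T = T
R → (¬P ∧ Q) = T → T = T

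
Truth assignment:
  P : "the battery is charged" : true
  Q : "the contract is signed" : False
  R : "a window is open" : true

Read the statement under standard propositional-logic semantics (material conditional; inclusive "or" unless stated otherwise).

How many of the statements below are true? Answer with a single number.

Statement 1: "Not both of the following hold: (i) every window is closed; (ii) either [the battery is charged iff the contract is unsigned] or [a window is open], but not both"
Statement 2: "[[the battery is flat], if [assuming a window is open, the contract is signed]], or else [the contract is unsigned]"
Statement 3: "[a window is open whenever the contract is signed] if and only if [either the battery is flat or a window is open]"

3

Statement 1: Parsed as ~R nand ((P <-> ~Q) xor R)

~R = ~T = F
~Q = ~F = T
P <-> ~Q = T <-> T = T
(P <-> ~Q) xor R = T xor T = F
~R nand ((P <-> ~Q) xor R) = F nand F = T
Thus Statement 1 is true.

Statement 2: Parsed as ((R -> Q) -> ~P) | ~Q

R -> Q = T -> F = F
~P = ~T = F
(R -> Q) -> ~P = F -> F = T
~Q = ~F = T
((R -> Q) -> ~P) | ~Q = T | T = T
Thus Statement 2 is true.

Statement 3: This is (Q -> R) <-> (~P | R).

Q -> R = F -> T = T
~P = ~T = F
~P | R = F | T = T
(Q -> R) <-> (~P | R) = T <-> T = T
Hence Statement 3 is true.

3 of the 3 statements are true.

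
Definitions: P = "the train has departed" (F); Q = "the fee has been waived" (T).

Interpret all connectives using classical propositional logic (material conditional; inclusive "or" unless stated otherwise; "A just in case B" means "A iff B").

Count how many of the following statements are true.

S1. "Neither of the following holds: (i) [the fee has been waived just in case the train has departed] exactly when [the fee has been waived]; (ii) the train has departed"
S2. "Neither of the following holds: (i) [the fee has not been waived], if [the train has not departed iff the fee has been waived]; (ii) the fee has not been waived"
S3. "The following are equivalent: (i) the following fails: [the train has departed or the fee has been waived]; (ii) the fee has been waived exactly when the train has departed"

3

S1: Formalization: ((Q iff P) iff Q) nor P

Q iff P = True iff False = False
(Q iff P) iff Q = False iff True = False
((Q iff P) iff Q) nor P = False nor False = True
Hence S1 is true.

S2: This is ((not P iff Q) -> not Q) nor not Q.

not P = not False = True
not P iff Q = True iff True = True
not Q = not True = False
(not P iff Q) -> not Q = True -> False = False
not Q = not True = False
((not P iff Q) -> not Q) nor not Q = False nor False = True
Thus S2 is true.

S3: In symbols: not (P or Q) iff (Q iff P)

P or Q = False or True = True
not (P or Q) = not True = False
Q iff P = True iff False = False
not (P or Q) iff (Q iff P) = False iff False = True
Hence S3 is true.

True statements: 3 (S1, S2, S3).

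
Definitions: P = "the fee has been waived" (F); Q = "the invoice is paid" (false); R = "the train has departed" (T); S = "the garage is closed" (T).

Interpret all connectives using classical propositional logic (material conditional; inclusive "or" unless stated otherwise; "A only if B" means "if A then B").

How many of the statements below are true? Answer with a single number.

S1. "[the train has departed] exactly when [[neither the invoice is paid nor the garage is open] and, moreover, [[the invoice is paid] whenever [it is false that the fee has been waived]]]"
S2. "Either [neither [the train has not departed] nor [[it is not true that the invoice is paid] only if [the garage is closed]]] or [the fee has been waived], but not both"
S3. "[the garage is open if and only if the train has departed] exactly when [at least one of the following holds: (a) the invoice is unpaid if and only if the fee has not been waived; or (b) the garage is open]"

S1: In symbols: R iff ((Q nor not S) and (not P -> Q))

not S = not True = False
Q nor not S = False nor False = True
not P = not False = True
not P -> Q = True -> False = False
(Q nor not S) and (not P -> Q) = True and False = False
R iff ((Q nor not S) and (not P -> Q)) = True iff False = False
Thus S1 is false.

S2: Formalization: (not R nor (not Q -> S)) xor P

not R = not True = False
not Q = not False = True
not Q -> S = True -> True = True
not R nor (not Q -> S) = False nor True = False
(not R nor (not Q -> S)) xor P = False xor False = False
Hence S2 is false.

S3: In symbols: (not S iff R) iff ((not Q iff not P) or not S)

not S = not True = False
not S iff R = False iff True = False
not Q = not False = True
not P = not False = True
not Q iff not P = True iff True = True
not S = not True = False
(not Q iff not P) or not S = True or False = True
(not S iff R) iff ((not Q iff not P) or not S) = False iff True = False
Thus S3 is false.

Count: 0.

0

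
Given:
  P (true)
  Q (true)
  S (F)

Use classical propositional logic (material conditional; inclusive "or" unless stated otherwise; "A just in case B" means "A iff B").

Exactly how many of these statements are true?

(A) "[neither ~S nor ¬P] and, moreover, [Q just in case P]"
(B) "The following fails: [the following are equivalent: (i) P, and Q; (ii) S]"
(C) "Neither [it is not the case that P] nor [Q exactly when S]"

(A): Parsed as (~S nor ~P) & (Q <-> P)

~S = ~F = T
~P = ~T = F
~S nor ~P = T nor F = F
Q <-> P = T <-> T = T
(~S nor ~P) & (Q <-> P) = F & T = F
So (A) is false.

(B): Formalization: ~((P & Q) <-> S)

P & Q = T & T = T
(P & Q) <-> S = T <-> F = F
~((P & Q) <-> S) = ~F = T
Thus (B) is true.

(C): Parsed as ~P nor (Q <-> S)

~P = ~T = F
Q <-> S = T <-> F = F
~P nor (Q <-> S) = F nor F = T
Thus (C) is true.

Count: 2.

2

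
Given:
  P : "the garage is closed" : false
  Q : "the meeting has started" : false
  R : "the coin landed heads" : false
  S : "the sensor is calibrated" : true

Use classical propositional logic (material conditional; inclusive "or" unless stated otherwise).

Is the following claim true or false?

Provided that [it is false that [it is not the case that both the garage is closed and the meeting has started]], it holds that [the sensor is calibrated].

true

Parsed as ¬(P ↑ Q) → S

P ↑ Q = F ↑ F = T
¬(P ↑ Q) = ¬T = F
¬(P ↑ Q) → S = F → T = T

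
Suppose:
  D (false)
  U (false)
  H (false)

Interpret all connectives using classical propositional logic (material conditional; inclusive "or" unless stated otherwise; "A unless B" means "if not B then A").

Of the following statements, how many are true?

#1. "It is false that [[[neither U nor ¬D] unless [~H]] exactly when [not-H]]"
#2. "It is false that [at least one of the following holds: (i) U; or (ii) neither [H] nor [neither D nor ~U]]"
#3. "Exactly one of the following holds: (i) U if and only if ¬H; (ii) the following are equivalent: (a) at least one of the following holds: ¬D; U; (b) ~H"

1

#1: This is not (((U nor not D) or not H) iff not H).

not D = not False = True
U nor not D = False nor True = False
not H = not False = True
(U nor not D) or not H = False or True = True
not H = not False = True
((U nor not D) or not H) iff not H = True iff True = True
not (((U nor not D) or not H) iff not H) = not True = False
Thus #1 is false.

#2: Formalization: not (U or (H nor (D nor not U)))

not U = not False = True
D nor not U = False nor True = False
H nor (D nor not U) = False nor False = True
U or (H nor (D nor not U)) = False or True = True
not (U or (H nor (D nor not U))) = not True = False
Hence #2 is false.

#3: Formalization: (U iff not H) xor ((not D or U) iff not H)

not H = not False = True
U iff not H = False iff True = False
not D = not False = True
not D or U = True or False = True
not H = not False = True
(not D or U) iff not H = True iff True = True
(U iff not H) xor ((not D or U) iff not H) = False xor True = True
Hence #3 is true.

True statements: 1.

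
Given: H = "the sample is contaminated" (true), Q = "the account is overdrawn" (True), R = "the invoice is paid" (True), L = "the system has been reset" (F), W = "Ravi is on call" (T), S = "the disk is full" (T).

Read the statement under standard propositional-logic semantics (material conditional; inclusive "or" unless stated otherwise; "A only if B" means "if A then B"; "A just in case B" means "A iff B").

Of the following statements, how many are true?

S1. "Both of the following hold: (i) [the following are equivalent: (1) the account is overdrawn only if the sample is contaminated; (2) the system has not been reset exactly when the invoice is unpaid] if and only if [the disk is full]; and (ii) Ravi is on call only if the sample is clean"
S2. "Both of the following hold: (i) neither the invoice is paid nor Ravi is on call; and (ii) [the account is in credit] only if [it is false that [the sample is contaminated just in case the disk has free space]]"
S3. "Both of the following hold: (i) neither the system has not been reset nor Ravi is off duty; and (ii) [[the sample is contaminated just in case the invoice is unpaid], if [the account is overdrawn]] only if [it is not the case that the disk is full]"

S1: Formalization: (((Q -> H) <-> (~L <-> ~R)) <-> S) & (W -> ~H)

Q -> H = T -> T = T
~L = ~F = T
~R = ~T = F
~L <-> ~R = T <-> F = F
(Q -> H) <-> (~L <-> ~R) = T <-> F = F
((Q -> H) <-> (~L <-> ~R)) <-> S = F <-> T = F
~H = ~T = F
W -> ~H = T -> F = F
(((Q -> H) <-> (~L <-> ~R)) <-> S) & (W -> ~H) = F & F = F
Hence S1 is false.

S2: Parsed as (R nor W) & (~Q -> ~(H <-> ~S))

R nor W = T nor T = F
~Q = ~T = F
~S = ~T = F
H <-> ~S = T <-> F = F
~(H <-> ~S) = ~F = T
~Q -> ~(H <-> ~S) = F -> T = T
(R nor W) & (~Q -> ~(H <-> ~S)) = F & T = F
Thus S2 is false.

S3: Formalization: (~L nor ~W) & ((Q -> (H <-> ~R)) -> ~S)

~L = ~F = T
~W = ~T = F
~L nor ~W = T nor F = F
~R = ~T = F
H <-> ~R = T <-> F = F
Q -> (H <-> ~R) = T -> F = F
~S = ~T = F
(Q -> (H <-> ~R)) -> ~S = F -> F = T
(~L nor ~W) & ((Q -> (H <-> ~R)) -> ~S) = F & T = F
So S3 is false.

Count: 0.

0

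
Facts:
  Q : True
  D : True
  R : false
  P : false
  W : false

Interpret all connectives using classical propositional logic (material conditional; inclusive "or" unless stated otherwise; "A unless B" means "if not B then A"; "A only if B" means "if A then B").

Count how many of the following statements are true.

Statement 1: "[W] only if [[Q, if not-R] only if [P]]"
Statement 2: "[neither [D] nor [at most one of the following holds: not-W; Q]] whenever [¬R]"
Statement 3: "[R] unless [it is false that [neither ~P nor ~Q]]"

Statement 1: This is W → ((¬R → Q) → P).

¬R = ¬F = T
¬R → Q = T → T = T
(¬R → Q) → P = T → F = F
W → ((¬R → Q) → P) = F → F = T
So Statement 1 is true.

Statement 2: Parsed as ¬R → (D ↓ (¬W ↑ Q))

¬R = ¬F = T
¬W = ¬F = T
¬W ↑ Q = T ↑ T = F
D ↓ (¬W ↑ Q) = T ↓ F = F
¬R → (D ↓ (¬W ↑ Q)) = T → F = F
So Statement 2 is false.

Statement 3: This is R ∨ ¬(¬P ↓ ¬Q).

¬P = ¬F = T
¬Q = ¬T = F
¬P ↓ ¬Q = T ↓ F = F
¬(¬P ↓ ¬Q) = ¬F = T
R ∨ ¬(¬P ↓ ¬Q) = F ∨ T = T
Hence Statement 3 is true.

2 of the 3 statements are true (Statement 1, Statement 3).

2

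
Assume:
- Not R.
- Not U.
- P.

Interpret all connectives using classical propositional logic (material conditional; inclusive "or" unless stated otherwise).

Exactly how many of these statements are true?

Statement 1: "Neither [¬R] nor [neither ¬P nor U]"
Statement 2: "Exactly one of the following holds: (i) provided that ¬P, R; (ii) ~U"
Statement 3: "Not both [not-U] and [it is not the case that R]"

0

Statement 1: This is ~R nor (~P nor U).

~R = ~F = T
~P = ~T = F
~P nor U = F nor F = T
~R nor (~P nor U) = T nor T = F
So Statement 1 is false.

Statement 2: In symbols: (~P -> R) xor ~U

~P = ~T = F
~P -> R = F -> F = T
~U = ~F = T
(~P -> R) xor ~U = T xor T = F
So Statement 2 is false.

Statement 3: Parsed as ~U nand ~R

~U = ~F = T
~R = ~F = T
~U nand ~R = T nand T = F
Hence Statement 3 is false.

True statements: 0 (none).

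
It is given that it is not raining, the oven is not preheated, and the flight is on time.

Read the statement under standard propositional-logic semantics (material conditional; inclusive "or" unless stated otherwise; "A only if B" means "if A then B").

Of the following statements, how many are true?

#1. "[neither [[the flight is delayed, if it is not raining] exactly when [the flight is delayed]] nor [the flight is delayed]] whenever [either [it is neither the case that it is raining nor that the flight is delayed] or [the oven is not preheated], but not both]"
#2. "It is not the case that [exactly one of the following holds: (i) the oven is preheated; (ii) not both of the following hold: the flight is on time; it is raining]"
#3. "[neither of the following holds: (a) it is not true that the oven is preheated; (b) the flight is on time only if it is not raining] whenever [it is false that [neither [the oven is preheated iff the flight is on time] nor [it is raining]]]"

2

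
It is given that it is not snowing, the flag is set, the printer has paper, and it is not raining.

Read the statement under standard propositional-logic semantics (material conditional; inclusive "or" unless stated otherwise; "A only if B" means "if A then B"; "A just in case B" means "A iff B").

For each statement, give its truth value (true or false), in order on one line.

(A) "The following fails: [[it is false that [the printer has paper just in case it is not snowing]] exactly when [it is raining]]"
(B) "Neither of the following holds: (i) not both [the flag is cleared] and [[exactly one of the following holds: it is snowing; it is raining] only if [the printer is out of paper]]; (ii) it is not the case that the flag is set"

(A) false, (B) false

Let R = "the printer has paper" (True), P = "it is snowing" (False), S = "it is raining" (False), Q = "the flag is set" (True).

(A): This is not (not (R iff not P) iff S).

not P = not False = True
R iff not P = True iff True = True
not (R iff not P) = not True = False
not (R iff not P) iff S = False iff False = True
not (not (R iff not P) iff S) = not True = False
Hence (A) is false.

(B): This is (not Q nand ((P xor S) -> not R)) nor not Q.

not Q = not True = False
P xor S = False xor False = False
not R = not True = False
(P xor S) -> not R = False -> False = True
not Q nand ((P xor S) -> not R) = False nand True = True
not Q = not True = False
(not Q nand ((P xor S) -> not R)) nor not Q = True nor False = False
So (B) is false.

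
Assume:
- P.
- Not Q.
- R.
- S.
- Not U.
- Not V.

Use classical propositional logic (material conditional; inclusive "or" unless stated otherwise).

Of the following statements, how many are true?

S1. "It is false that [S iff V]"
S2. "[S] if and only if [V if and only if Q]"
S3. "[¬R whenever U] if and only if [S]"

3

S1: Parsed as ~(S <-> V)

S <-> V = T <-> F = F
~(S <-> V) = ~F = T
So S1 is true.

S2: This is S <-> (V <-> Q).

V <-> Q = F <-> F = T
S <-> (V <-> Q) = T <-> T = T
Thus S2 is true.

S3: Parsed as (U -> ~R) <-> S

~R = ~T = F
U -> ~R = F -> F = T
(U -> ~R) <-> S = T <-> T = T
Hence S3 is true.

True statements: 3 (S1, S2, S3).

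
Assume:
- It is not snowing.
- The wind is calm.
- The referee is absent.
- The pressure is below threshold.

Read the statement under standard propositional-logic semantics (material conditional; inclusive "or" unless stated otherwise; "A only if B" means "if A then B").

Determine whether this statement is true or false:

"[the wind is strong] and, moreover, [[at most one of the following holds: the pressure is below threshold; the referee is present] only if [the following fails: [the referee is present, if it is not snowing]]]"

The statement is false.

Let Q = "the wind is strong" (False), S = "the pressure is above threshold" (False), R = "the referee is present" (False), P = "it is snowing" (False).
In symbols: Q and ((not S nand R) -> not (not P -> R))

not S = not False = True
not S nand R = True nand False = True
not P = not False = True
not P -> R = True -> False = False
not (not P -> R) = not False = True
(not S nand R) -> not (not P -> R) = True -> True = True
Q and ((not S nand R) -> not (not P -> R)) = False and True = False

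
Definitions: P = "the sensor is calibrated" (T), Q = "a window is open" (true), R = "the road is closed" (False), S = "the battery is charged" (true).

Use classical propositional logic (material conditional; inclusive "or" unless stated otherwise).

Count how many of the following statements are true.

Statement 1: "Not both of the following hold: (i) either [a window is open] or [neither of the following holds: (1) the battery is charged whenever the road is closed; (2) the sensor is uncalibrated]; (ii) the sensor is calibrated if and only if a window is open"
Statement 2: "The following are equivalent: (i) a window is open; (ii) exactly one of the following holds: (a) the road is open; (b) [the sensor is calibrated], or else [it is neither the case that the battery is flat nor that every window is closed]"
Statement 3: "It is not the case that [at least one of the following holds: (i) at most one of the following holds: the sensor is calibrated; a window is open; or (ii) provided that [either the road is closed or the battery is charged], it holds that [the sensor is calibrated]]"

0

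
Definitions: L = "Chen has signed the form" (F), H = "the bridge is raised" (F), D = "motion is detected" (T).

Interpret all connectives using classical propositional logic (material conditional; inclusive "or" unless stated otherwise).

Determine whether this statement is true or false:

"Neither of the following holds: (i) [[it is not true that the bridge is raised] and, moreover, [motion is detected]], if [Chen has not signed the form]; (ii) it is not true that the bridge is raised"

False.

Values: L=F, H=F, D=T.
This is (~L -> (~H & D)) nor ~H.

~L = ~F = T
~H = ~F = T
~H & D = T & T = T
~L -> (~H & D) = T -> T = T
~H = ~F = T
(~L -> (~H & D)) nor ~H = T nor T = F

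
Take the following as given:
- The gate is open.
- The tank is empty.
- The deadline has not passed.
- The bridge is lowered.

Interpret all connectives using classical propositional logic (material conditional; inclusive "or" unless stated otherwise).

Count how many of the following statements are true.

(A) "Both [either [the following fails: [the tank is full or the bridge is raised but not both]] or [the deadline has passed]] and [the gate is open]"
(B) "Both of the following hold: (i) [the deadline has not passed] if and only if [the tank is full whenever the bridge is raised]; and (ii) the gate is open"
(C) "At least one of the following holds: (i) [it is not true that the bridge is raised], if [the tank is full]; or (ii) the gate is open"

3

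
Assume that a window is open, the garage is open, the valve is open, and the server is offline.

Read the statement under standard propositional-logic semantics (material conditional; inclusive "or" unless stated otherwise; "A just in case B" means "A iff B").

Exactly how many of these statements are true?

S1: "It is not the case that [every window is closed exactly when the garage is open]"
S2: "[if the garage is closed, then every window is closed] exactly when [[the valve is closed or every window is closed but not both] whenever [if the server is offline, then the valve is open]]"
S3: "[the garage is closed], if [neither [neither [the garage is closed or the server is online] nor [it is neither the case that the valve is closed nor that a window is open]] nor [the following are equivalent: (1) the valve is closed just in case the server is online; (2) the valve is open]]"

Let P = "a window is open" (T), Q = "the garage is closed" (F), S = "the server is online" (F), R = "the valve is open" (T).

S1: Formalization: ¬(¬P ↔ ¬Q)

¬P = ¬T = F
¬Q = ¬F = T
¬P ↔ ¬Q = F ↔ T = F
¬(¬P ↔ ¬Q) = ¬F = T
So S1 is true.

S2: Formalization: (Q → ¬P) ↔ ((¬S → R) → (¬R ⊕ ¬P))

¬P = ¬T = F
Q → ¬P = F → F = T
¬S = ¬F = T
¬S → R = T → T = T
¬R = ¬T = F
¬P = ¬T = F
¬R ⊕ ¬P = F ⊕ F = F
(¬S → R) → (¬R ⊕ ¬P) = T → F = F
(Q → ¬P) ↔ ((¬S → R) → (¬R ⊕ ¬P)) = T ↔ F = F
So S2 is false.

S3: This is (((Q ∨ S) ↓ (¬R ↓ P)) ↓ ((¬R ↔ S) ↔ R)) → Q.

Q ∨ S = F ∨ F = F
¬R = ¬T = F
¬R ↓ P = F ↓ T = F
(Q ∨ S) ↓ (¬R ↓ P) = F ↓ F = T
¬R = ¬T = F
¬R ↔ S = F ↔ F = T
(¬R ↔ S) ↔ R = T ↔ T = T
((Q ∨ S) ↓ (¬R ↓ P)) ↓ ((¬R ↔ S) ↔ R) = T ↓ T = F
(((Q ∨ S) ↓ (¬R ↓ P)) ↓ ((¬R ↔ S) ↔ R)) → Q = F → F = T
Thus S3 is true.

2 of the 3 statements are true.

2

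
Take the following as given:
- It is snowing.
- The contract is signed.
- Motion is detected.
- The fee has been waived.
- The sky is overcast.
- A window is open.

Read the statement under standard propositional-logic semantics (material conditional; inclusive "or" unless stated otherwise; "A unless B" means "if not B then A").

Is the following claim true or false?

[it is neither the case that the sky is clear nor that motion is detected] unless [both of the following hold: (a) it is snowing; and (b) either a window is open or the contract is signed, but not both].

Let H = "the sky is overcast" (T), K = "motion is detected" (T), M = "it is snowing" (T), S = "a window is open" (T), N = "the contract is signed" (T).
This is (¬H ↓ K) ∨ (M ∧ (S ⊕ N)).

¬H = ¬T = F
¬H ↓ K = F ↓ T = F
S ⊕ N = T ⊕ T = F
M ∧ (S ⊕ N) = T ∧ F = F
(¬H ↓ K) ∨ (M ∧ (S ⊕ N)) = F ∨ F = F

false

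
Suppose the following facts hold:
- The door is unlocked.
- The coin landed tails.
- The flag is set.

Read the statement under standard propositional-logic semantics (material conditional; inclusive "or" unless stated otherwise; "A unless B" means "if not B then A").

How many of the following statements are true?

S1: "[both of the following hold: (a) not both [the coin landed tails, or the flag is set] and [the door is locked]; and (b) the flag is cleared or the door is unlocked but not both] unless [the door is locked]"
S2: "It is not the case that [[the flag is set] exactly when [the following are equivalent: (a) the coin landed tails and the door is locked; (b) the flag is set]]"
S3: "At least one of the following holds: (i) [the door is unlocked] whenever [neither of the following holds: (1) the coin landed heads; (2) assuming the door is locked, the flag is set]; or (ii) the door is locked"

3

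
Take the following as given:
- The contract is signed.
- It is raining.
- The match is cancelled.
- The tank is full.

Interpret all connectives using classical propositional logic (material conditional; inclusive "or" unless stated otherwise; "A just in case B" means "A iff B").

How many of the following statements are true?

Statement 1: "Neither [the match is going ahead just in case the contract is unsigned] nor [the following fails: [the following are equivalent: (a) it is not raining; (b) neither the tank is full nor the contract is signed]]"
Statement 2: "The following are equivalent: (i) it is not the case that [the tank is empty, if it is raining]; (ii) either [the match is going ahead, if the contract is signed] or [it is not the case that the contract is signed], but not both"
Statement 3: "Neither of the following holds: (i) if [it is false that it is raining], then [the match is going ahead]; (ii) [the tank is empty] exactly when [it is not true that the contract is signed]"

0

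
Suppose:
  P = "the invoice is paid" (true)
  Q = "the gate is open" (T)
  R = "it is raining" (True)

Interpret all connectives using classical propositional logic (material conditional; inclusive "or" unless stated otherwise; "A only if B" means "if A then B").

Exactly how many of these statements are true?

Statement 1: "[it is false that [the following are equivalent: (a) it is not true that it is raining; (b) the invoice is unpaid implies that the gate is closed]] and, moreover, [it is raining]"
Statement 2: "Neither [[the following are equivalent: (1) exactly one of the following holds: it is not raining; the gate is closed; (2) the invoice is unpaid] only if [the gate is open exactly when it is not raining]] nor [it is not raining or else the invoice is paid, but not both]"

1

Statement 1: Parsed as not (not R iff (not P -> not Q)) and R

not R = not True = False
not P = not True = False
not Q = not True = False
not P -> not Q = False -> False = True
not R iff (not P -> not Q) = False iff True = False
not (not R iff (not P -> not Q)) = not False = True
not (not R iff (not P -> not Q)) and R = True and True = True
Hence Statement 1 is true.

Statement 2: This is (((not R xor not Q) iff not P) -> (Q iff not R)) nor (not R xor P).

not R = not True = False
not Q = not True = False
not R xor not Q = False xor False = False
not P = not True = False
(not R xor not Q) iff not P = False iff False = True
not R = not True = False
Q iff not R = True iff False = False
((not R xor not Q) iff not P) -> (Q iff not R) = True -> False = False
not R = not True = False
not R xor P = False xor True = True
(((not R xor not Q) iff not P) -> (Q iff not R)) nor (not R xor P) = False nor True = False
Thus Statement 2 is false.

1 of the 2 statements is true (Statement 1).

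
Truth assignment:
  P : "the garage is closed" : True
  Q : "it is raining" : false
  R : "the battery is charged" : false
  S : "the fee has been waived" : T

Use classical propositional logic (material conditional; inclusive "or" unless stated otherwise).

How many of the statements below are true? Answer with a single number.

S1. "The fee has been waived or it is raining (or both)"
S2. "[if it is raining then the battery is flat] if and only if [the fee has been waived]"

2

S1: This is S or Q.

S or Q = True or False = True
So S1 is true.

S2: In symbols: (Q -> not R) iff S

not R = not False = True
Q -> not R = False -> True = True
(Q -> not R) iff S = True iff True = True
Thus S2 is true.

Count: 2.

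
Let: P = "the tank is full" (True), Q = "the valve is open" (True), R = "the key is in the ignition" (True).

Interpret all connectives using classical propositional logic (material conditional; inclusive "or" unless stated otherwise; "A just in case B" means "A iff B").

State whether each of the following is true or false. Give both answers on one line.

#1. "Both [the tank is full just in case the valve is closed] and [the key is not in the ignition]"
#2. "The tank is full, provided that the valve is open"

#1 F, #2 T

#1: In symbols: (P iff not Q) and not R

not Q = not True = False
P iff not Q = True iff False = False
not R = not True = False
(P iff not Q) and not R = False and False = False
Thus #1 is false.

#2: This is Q -> P.

Q -> P = True -> True = True
Hence #2 is true.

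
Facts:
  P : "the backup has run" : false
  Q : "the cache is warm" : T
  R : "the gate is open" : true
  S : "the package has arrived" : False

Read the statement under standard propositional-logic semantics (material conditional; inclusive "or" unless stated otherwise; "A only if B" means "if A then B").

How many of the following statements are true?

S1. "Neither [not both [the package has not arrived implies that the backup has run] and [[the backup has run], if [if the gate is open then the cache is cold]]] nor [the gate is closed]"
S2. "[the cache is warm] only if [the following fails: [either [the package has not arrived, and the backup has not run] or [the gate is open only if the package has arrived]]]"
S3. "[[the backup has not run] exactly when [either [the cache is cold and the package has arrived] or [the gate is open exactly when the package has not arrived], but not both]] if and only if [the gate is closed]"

0

S1: This is ((¬S → P) ↑ ((R → ¬Q) → P)) ↓ ¬R.

¬S = ¬F = T
¬S → P = T → F = F
¬Q = ¬T = F
R → ¬Q = T → F = F
(R → ¬Q) → P = F → F = T
(¬S → P) ↑ ((R → ¬Q) → P) = F ↑ T = T
¬R = ¬T = F
((¬S → P) ↑ ((R → ¬Q) → P)) ↓ ¬R = T ↓ F = F
Hence S1 is false.

S2: In symbols: Q → ¬((¬S ∧ ¬P) ∨ (R → S))

¬S = ¬F = T
¬P = ¬F = T
¬S ∧ ¬P = T ∧ T = T
R → S = T → F = F
(¬S ∧ ¬P) ∨ (R → S) = T ∨ F = T
¬((¬S ∧ ¬P) ∨ (R → S)) = ¬T = F
Q → ¬((¬S ∧ ¬P) ∨ (R → S)) = T → F = F
Hence S2 is false.

S3: Formalization: (¬P ↔ ((¬Q ∧ S) ⊕ (R ↔ ¬S))) ↔ ¬R

¬P = ¬F = T
¬Q = ¬T = F
¬Q ∧ S = F ∧ F = F
¬S = ¬F = T
R ↔ ¬S = T ↔ T = T
(¬Q ∧ S) ⊕ (R ↔ ¬S) = F ⊕ T = T
¬P ↔ ((¬Q ∧ S) ⊕ (R ↔ ¬S)) = T ↔ T = T
¬R = ¬T = F
(¬P ↔ ((¬Q ∧ S) ⊕ (R ↔ ¬S))) ↔ ¬R = T ↔ F = F
Hence S3 is false.

Count: 0.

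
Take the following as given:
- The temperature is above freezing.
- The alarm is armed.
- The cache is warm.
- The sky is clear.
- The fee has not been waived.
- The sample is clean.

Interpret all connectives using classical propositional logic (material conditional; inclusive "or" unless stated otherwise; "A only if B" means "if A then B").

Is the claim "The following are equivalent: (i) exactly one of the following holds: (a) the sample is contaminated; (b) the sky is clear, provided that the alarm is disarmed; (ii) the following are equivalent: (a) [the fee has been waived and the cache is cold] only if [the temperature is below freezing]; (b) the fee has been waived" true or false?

Let V = "the sample is contaminated" (F), Q = "the alarm is armed" (T), S = "the sky is overcast" (F), U = "the fee has been waived" (F), R = "the cache is warm" (T), P = "the temperature is below freezing" (F).
Parsed as (V ⊕ (¬Q → ¬S)) ↔ (((U ∧ ¬R) → P) ↔ U)

¬Q = ¬T = F
¬S = ¬F = T
¬Q → ¬S = F → T = T
V ⊕ (¬Q → ¬S) = F ⊕ T = T
¬R = ¬T = F
U ∧ ¬R = F ∧ F = F
(U ∧ ¬R) → P = F → F = T
((U ∧ ¬R) → P) ↔ U = T ↔ F = F
(V ⊕ (¬Q → ¬S)) ↔ (((U ∧ ¬R) → P) ↔ U) = T ↔ F = F

false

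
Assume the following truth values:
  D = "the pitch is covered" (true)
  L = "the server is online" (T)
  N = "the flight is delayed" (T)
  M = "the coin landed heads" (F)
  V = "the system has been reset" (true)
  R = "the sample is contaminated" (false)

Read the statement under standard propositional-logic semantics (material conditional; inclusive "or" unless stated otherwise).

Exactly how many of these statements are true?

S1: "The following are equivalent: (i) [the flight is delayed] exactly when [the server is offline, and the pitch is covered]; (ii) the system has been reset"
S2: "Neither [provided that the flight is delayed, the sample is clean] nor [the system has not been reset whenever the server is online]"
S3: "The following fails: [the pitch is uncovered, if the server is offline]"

0

S1: This is (N ↔ (¬L ∧ D)) ↔ V.

¬L = ¬T = F
¬L ∧ D = F ∧ T = F
N ↔ (¬L ∧ D) = T ↔ F = F
(N ↔ (¬L ∧ D)) ↔ V = F ↔ T = F
Thus S1 is false.

S2: In symbols: (N → ¬R) ↓ (L → ¬V)

¬R = ¬F = T
N → ¬R = T → T = T
¬V = ¬T = F
L → ¬V = T → F = F
(N → ¬R) ↓ (L → ¬V) = T ↓ F = F
Hence S2 is false.

S3: In symbols: ¬(¬L → ¬D)

¬L = ¬T = F
¬D = ¬T = F
¬L → ¬D = F → F = T
¬(¬L → ¬D) = ¬T = F
Thus S3 is false.

0 of the 3 statements are true (none).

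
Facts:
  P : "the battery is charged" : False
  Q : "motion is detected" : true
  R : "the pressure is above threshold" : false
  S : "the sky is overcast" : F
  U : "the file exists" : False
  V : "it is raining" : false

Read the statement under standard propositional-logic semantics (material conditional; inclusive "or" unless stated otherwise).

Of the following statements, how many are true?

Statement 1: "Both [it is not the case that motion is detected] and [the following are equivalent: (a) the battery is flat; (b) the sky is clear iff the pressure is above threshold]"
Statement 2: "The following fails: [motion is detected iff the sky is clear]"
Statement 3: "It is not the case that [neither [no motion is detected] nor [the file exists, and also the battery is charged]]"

0

Statement 1: Formalization: ~Q & (~P <-> (~S <-> R))

~Q = ~T = F
~P = ~F = T
~S = ~F = T
~S <-> R = T <-> F = F
~P <-> (~S <-> R) = T <-> F = F
~Q & (~P <-> (~S <-> R)) = F & F = F
Thus Statement 1 is false.

Statement 2: In symbols: ~(Q <-> ~S)

~S = ~F = T
Q <-> ~S = T <-> T = T
~(Q <-> ~S) = ~T = F
Hence Statement 2 is false.

Statement 3: Formalization: ~(~Q nor (U & P))

~Q = ~T = F
U & P = F & F = F
~Q nor (U & P) = F nor F = T
~(~Q nor (U & P)) = ~T = F
Thus Statement 3 is false.

0 of the 3 statements are true (none).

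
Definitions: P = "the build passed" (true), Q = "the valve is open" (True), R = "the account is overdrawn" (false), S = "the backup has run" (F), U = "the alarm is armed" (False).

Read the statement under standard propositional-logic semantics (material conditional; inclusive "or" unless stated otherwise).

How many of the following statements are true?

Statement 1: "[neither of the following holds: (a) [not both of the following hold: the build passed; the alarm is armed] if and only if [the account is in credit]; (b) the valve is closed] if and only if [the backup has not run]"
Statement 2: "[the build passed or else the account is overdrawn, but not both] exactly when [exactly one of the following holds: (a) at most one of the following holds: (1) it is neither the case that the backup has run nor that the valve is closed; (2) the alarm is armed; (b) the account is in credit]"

0

Statement 1: Parsed as (((P nand U) <-> ~R) nor ~Q) <-> ~S

P nand U = T nand F = T
~R = ~F = T
(P nand U) <-> ~R = T <-> T = T
~Q = ~T = F
((P nand U) <-> ~R) nor ~Q = T nor F = F
~S = ~F = T
(((P nand U) <-> ~R) nor ~Q) <-> ~S = F <-> T = F
Hence Statement 1 is false.

Statement 2: Parsed as (P xor R) <-> (((S nor ~Q) nand U) xor ~R)

P xor R = T xor F = T
~Q = ~T = F
S nor ~Q = F nor F = T
(S nor ~Q) nand U = T nand F = T
~R = ~F = T
((S nor ~Q) nand U) xor ~R = T xor T = F
(P xor R) <-> (((S nor ~Q) nand U) xor ~R) = T <-> F = F
Thus Statement 2 is false.

Count: 0.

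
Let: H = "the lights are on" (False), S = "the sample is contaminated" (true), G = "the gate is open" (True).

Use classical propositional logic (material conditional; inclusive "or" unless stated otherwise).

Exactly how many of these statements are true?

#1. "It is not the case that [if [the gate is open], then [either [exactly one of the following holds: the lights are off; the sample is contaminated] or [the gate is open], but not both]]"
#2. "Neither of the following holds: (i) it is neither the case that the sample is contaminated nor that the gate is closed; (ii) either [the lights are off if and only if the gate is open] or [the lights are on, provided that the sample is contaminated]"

0

#1: Parsed as ~(G -> ((~H xor S) xor G))

~H = ~F = T
~H xor S = T xor T = F
(~H xor S) xor G = F xor T = T
G -> ((~H xor S) xor G) = T -> T = T
~(G -> ((~H xor S) xor G)) = ~T = F
Thus #1 is false.

#2: In symbols: (S nor ~G) nor ((~H <-> G) | (S -> H))

~G = ~T = F
S nor ~G = T nor F = F
~H = ~F = T
~H <-> G = T <-> T = T
S -> H = T -> F = F
(~H <-> G) | (S -> H) = T | F = T
(S nor ~G) nor ((~H <-> G) | (S -> H)) = F nor T = F
Thus #2 is false.

True statements: 0 (none).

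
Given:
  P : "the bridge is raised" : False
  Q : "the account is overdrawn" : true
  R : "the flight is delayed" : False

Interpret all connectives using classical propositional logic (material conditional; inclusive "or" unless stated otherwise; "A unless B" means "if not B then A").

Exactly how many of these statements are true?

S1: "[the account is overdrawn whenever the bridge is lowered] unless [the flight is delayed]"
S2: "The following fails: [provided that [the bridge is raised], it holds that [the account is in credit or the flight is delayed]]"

S1: This is (¬P → Q) ∨ R.

¬P = ¬F = T
¬P → Q = T → T = T
(¬P → Q) ∨ R = T ∨ F = T
Hence S1 is true.

S2: Formalization: ¬(P → (¬Q ∨ R))

¬Q = ¬T = F
¬Q ∨ R = F ∨ F = F
P → (¬Q ∨ R) = F → F = T
¬(P → (¬Q ∨ R)) = ¬T = F
Hence S2 is false.

True statements: 1 (S1).

1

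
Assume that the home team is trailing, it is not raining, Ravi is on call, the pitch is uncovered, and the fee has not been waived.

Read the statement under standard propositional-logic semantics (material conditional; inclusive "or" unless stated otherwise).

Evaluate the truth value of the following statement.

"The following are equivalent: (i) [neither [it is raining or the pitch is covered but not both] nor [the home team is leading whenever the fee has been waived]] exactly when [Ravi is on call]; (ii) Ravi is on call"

False.

Let Q = "it is raining" (F), S = "the pitch is covered" (F), U = "the fee has been waived" (F), P = "the home team is leading" (F), R = "Ravi is on call" (T).
Formalization: (((Q xor S) nor (U -> P)) <-> R) <-> R

Q xor S = F xor F = F
U -> P = F -> F = T
(Q xor S) nor (U -> P) = F nor T = F
((Q xor S) nor (U -> P)) <-> R = F <-> T = F
(((Q xor S) nor (U -> P)) <-> R) <-> R = F <-> T = F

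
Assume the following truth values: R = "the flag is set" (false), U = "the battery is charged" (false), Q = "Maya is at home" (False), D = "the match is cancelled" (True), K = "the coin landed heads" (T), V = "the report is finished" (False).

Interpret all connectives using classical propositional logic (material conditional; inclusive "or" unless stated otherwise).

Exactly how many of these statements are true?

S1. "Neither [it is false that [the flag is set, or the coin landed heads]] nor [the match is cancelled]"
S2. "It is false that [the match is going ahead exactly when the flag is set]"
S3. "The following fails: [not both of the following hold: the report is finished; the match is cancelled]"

0

S1: Parsed as ~(R | K) nor D

R | K = F | T = T
~(R | K) = ~T = F
~(R | K) nor D = F nor T = F
Thus S1 is false.

S2: This is ~(~D <-> R).

~D = ~T = F
~D <-> R = F <-> F = T
~(~D <-> R) = ~T = F
Hence S2 is false.

S3: This is ~(V nand D).

V nand D = F nand T = T
~(V nand D) = ~T = F
Hence S3 is false.

Count: 0.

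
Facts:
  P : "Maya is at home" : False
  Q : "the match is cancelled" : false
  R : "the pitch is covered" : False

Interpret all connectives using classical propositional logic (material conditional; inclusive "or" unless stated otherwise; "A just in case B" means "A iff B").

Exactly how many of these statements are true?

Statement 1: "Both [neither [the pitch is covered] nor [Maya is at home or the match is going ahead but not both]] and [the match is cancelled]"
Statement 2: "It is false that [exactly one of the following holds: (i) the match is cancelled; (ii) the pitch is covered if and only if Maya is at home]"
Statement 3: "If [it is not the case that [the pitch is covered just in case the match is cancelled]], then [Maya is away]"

Statement 1: In symbols: (R nor (P xor ~Q)) & Q

~Q = ~F = T
P xor ~Q = F xor T = T
R nor (P xor ~Q) = F nor T = F
(R nor (P xor ~Q)) & Q = F & F = F
So Statement 1 is false.

Statement 2: This is ~(Q xor (R <-> P)).

R <-> P = F <-> F = T
Q xor (R <-> P) = F xor T = T
~(Q xor (R <-> P)) = ~T = F
Thus Statement 2 is false.

Statement 3: Parsed as ~(R <-> Q) -> ~P

R <-> Q = F <-> F = T
~(R <-> Q) = ~T = F
~P = ~F = T
~(R <-> Q) -> ~P = F -> T = T
Hence Statement 3 is true.

1 of the 3 statements is true.

1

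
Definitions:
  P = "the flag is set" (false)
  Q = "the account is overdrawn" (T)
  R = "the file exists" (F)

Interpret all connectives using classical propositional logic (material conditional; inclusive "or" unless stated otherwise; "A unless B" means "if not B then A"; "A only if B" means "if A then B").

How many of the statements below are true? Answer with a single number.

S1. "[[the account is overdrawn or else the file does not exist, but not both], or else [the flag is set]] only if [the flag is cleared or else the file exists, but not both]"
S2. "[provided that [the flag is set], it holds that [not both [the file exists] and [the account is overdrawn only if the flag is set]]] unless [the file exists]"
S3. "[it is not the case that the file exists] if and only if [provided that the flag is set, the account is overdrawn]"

3

S1: Parsed as ((Q ⊕ ¬R) ∨ P) → (¬P ⊕ R)

¬R = ¬F = T
Q ⊕ ¬R = T ⊕ T = F
(Q ⊕ ¬R) ∨ P = F ∨ F = F
¬P = ¬F = T
¬P ⊕ R = T ⊕ F = T
((Q ⊕ ¬R) ∨ P) → (¬P ⊕ R) = F → T = T
So S1 is true.

S2: Parsed as (P → (R ↑ (Q → P))) ∨ R

Q → P = T → F = F
R ↑ (Q → P) = F ↑ F = T
P → (R ↑ (Q → P)) = F → T = T
(P → (R ↑ (Q → P))) ∨ R = T ∨ F = T
So S2 is true.

S3: In symbols: ¬R ↔ (P → Q)

¬R = ¬F = T
P → Q = F → T = T
¬R ↔ (P → Q) = T ↔ T = T
Hence S3 is true.

3 of the 3 statements are true (S1, S2, S3).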